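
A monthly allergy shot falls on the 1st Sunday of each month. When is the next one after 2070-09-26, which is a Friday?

September 2070 starts on a Monday, so its 1st Sunday is 2070-09-07 (6 days in).
That is not after 2070-09-26, so look at October 2070.
October 2070 starts on a Wednesday, so its 1st Sunday is 2070-10-05 (4 days in).

2070-10-05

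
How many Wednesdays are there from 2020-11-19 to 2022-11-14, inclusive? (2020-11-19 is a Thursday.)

2020-11-19 is a Thursday; the first Wednesday on or after it is 2020-11-25 (6 days later).
From 2020-11-25 to 2022-11-14: 36 + 365 + 318 = 719 days (rest of 2020, 2021, to 2022-11-14 in 2022).
719 ÷ 7 = 102 full weeks with remainder 5, so 102 more Wednesdays after the first → 103.

103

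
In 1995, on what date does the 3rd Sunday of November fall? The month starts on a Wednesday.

November 1995 begins on a Wednesday, so the first Sunday is November 5 (4 days later).
The 3rd Sunday is 2 weeks later: 5 + 14 = 19.

1995-11-19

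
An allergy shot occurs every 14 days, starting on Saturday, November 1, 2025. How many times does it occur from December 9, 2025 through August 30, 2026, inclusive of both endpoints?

19

Occurrences land 14·i days after November 1, 2025 for i = 0, 1, 2, …
December 9, 2025 is 38 days after the start; 38 ÷ 14 = 2 remainder 10; since the remainder is 10, round up to i = 3. First occurrence in the window: #4 on December 13, 2025 (3×14 = 42 days in).
August 30, 2026 is 302 days after the start; 302 ÷ 14 = 21 remainder 8. Last occurrence in the window: #22 on August 22, 2026.
Occurrences #4 through #22: 19 in total.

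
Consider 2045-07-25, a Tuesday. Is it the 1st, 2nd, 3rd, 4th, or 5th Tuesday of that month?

Day 25 falls in week ⌈25/7⌉ of the month.
Days 1–7 hold the 1st Tuesday, 8–14 the 2nd, 15–21 the 3rd, 22–28 the 4th, 29–31 the 5th.
25 is in the range for the 4th.

4th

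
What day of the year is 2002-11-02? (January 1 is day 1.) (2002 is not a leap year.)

306

Days in months before November: 31 + 28 + 31 + 30 + 31 + 30 + 31 + 31 + 30 + 31 = 304.
Plus 2 days into November → day 306.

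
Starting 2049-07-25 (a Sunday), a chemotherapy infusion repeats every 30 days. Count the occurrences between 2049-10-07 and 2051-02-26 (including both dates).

17

Occurrences land 30·i days after 2049-07-25 for i = 0, 1, 2, …
2049-10-07 is 74 days after the start; 74 ÷ 30 = 2 remainder 14; since the remainder is 14, round up to i = 3. First occurrence in the window: #4 on 2049-10-23 (3×30 = 90 days in).
2051-02-26 is 581 days after the start; 581 ÷ 30 = 19 remainder 11. Last occurrence in the window: #20 on 2051-02-15.
Occurrences #4 through #20: 17 in total.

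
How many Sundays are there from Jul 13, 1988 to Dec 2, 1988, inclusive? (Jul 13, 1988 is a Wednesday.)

20

Jul 13, 1988 is a Wednesday; the first Sunday on or after it is Jul 17, 1988 (4 days later).
From Jul 17, 1988 to Dec 2, 1988: 14 + 31 + 30 + 31 + 30 + 2 = 138 days (rest of Jul, Aug, Sep, Oct, Nov, Dec).
138 ÷ 7 = 19 full weeks with remainder 5, so 19 more Sundays after the first → 20.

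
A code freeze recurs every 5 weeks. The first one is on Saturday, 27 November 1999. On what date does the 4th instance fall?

11 March 2000

The 4th occurrence is 3 intervals after the first: 3 × 35 = 105 days after 27 November 1999.
November has 30 days — 3 days to the end of November leaves 102.
December has 31 days (71 left).
January has 31 days (40 left).
February has 29 days (11 left).
11 days into March → 11 March 2000.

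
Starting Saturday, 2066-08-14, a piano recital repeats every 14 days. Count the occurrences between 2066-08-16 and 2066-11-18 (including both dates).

Occurrences land 14·i days after 2066-08-14 for i = 0, 1, 2, …
2066-08-16 is 2 days after the start; 2 ÷ 14 = 0 remainder 2; since the remainder is 2, round up to i = 1. First occurrence in the window: #2 on 2066-08-28 (1×14 = 14 days in).
2066-11-18 is 96 days after the start; 96 ÷ 14 = 6 remainder 12. Last occurrence in the window: #7 on 2066-11-06.
Occurrences #2 through #7: 6 in total.

6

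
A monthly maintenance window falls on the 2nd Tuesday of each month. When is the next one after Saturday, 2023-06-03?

June 2023 starts on a Thursday; its first Tuesday is the 6th, so the 2nd Tuesday is the 13th — 2023-06-13.
2023-06-13 is after 2023-06-03, so that is the next one.

2023-06-13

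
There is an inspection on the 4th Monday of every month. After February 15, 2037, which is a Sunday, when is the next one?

February 2037 starts on a Sunday; its first Monday is the 2nd, so the 4th Monday is the 23rd — February 23, 2037.
February 23, 2037 is after February 15, 2037, so that is the next one.

February 23, 2037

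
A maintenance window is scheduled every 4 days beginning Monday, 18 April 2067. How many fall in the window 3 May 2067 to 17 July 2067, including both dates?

19

Occurrences land 4·i days after 18 April 2067 for i = 0, 1, 2, …
3 May 2067 is 15 days after the start; 15 ÷ 4 = 3 remainder 3; since the remainder is 3, round up to i = 4. First occurrence in the window: #5 on 4 May 2067 (4×4 = 16 days in).
17 July 2067 is 90 days after the start; 90 ÷ 4 = 22 remainder 2. Last occurrence in the window: #23 on 15 July 2067.
Occurrences #5 through #23: 19 in total.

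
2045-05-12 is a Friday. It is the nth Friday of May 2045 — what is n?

2nd

Day 12 falls in week ⌈12/7⌉ of the month.
Days 1–7 hold the 1st Friday, 8–14 the 2nd, 15–21 the 3rd, 22–28 the 4th, 29–31 the 5th.
12 is in the range for the 2nd.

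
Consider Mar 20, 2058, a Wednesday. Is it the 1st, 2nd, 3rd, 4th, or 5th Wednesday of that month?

Day 20 falls in week ⌈20/7⌉ of the month.
Days 1–7 hold the 1st Wednesday, 8–14 the 2nd, 15–21 the 3rd, 22–28 the 4th, 29–31 the 5th.
20 is in the range for the 3rd.

3rd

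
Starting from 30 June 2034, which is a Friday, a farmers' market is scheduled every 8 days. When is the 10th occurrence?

The 10th occurrence is 9 intervals after the first: 9 × 8 = 72 days after 30 June 2034.
June has 30 days — 0 days to the end of June leaves 72.
July has 31 days (41 left).
August has 31 days (10 left).
10 days into September → 10 September 2034.

10 September 2034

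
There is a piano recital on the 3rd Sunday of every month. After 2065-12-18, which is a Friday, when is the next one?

2065-12-20

December 2065 starts on a Tuesday; its first Sunday is the 6th, so the 3rd Sunday is the 20th — 2065-12-20.
2065-12-20 is after 2065-12-18, so that is the next one.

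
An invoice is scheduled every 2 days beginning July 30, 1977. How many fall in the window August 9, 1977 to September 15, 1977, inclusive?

19

Occurrences land 2·i days after July 30, 1977 for i = 0, 1, 2, …
August 9, 1977 is 10 days after the start; 10 ÷ 2 = 5 remainder 0. First occurrence in the window: #6 on August 9, 1977 (5×2 = 10 days in).
September 15, 1977 is 47 days after the start; 47 ÷ 2 = 23 remainder 1. Last occurrence in the window: #24 on September 14, 1977.
Occurrences #6 through #24: 19 in total.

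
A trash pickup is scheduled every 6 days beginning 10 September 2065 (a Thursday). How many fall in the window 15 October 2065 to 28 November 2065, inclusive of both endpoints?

8

Occurrences land 6·i days after 10 September 2065 for i = 0, 1, 2, …
15 October 2065 is 35 days after the start; 35 ÷ 6 = 5 remainder 5; since the remainder is 5, round up to i = 6. First occurrence in the window: #7 on 16 October 2065 (6×6 = 36 days in).
28 November 2065 is 79 days after the start; 79 ÷ 6 = 13 remainder 1. Last occurrence in the window: #14 on 27 November 2065.
Occurrences #7 through #14: 8 in total.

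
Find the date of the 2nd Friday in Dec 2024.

Dec 13, 2024

Dec 2024 begins on a Sunday, so the first Friday is Dec 6 (5 days later).
The 2nd Friday is 1 weeks later: 6 + 7 = 13.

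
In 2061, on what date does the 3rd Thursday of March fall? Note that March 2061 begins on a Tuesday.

17 March 2061

March 2061 begins on a Tuesday, so the first Thursday is March 3 (2 days later).
The 3rd Thursday is 2 weeks later: 3 + 14 = 17.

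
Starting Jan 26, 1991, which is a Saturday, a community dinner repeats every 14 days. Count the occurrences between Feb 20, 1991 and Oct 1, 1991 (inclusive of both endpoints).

Occurrences land 14·i days after Jan 26, 1991 for i = 0, 1, 2, …
Feb 20, 1991 is 25 days after the start; 25 ÷ 14 = 1 remainder 11; since the remainder is 11, round up to i = 2. First occurrence in the window: #3 on Feb 23, 1991 (2×14 = 28 days in).
Oct 1, 1991 is 248 days after the start; 248 ÷ 14 = 17 remainder 10. Last occurrence in the window: #18 on Sep 21, 1991.
Occurrences #3 through #18: 16 in total.

16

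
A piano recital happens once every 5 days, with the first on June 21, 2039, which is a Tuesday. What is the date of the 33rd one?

The 33rd occurrence is 32 intervals after the first: 32 × 5 = 160 days after June 21, 2039.
June has 30 days — 9 days to the end of June leaves 151.
July has 31 days (120 left).
August has 31 days (89 left).
September has 30 days (59 left).
October has 31 days (28 left).
28 days into November → November 28, 2039.

November 28, 2039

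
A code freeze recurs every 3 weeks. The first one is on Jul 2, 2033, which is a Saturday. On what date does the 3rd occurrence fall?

The 3rd occurrence is 2 intervals after the first: 2 × 21 = 42 days after Jul 2, 2033.
Jul has 31 days — 29 days to the end of Jul leaves 13.
13 days into Aug → Aug 13, 2033.

Aug 13, 2033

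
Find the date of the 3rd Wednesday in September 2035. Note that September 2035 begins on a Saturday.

2035-09-19

September 2035 begins on a Saturday, so the first Wednesday is September 5 (4 days later).
The 3rd Wednesday is 2 weeks later: 5 + 14 = 19.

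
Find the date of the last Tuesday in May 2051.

The first Tuesday of May 2051 is May 2.
May 2051 has 31 days. Adding weeks: 2, 9, 16, 23, 30 — the last one ≤ 31 is the 30th.

May 30, 2051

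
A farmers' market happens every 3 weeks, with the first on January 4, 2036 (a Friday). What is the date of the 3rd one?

February 15, 2036

The 3rd occurrence is 2 intervals after the first: 2 × 21 = 42 days after January 4, 2036.
January has 31 days — 27 days to the end of January leaves 15.
15 days into February → February 15, 2036.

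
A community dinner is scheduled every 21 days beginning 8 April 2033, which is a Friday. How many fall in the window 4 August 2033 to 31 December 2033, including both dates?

Occurrences land 21·i days after 8 April 2033 for i = 0, 1, 2, …
4 August 2033 is 118 days after the start; 118 ÷ 21 = 5 remainder 13; since the remainder is 13, round up to i = 6. First occurrence in the window: #7 on 12 August 2033 (6×21 = 126 days in).
31 December 2033 is 267 days after the start; 267 ÷ 21 = 12 remainder 15. Last occurrence in the window: #13 on 16 December 2033.
Occurrences #7 through #13: 7 in total.

7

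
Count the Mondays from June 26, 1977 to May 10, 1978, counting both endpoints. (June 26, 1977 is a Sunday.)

June 26, 1977 is a Sunday; the first Monday on or after it is June 27, 1977 (1 day later).
From June 27, 1977 to May 10, 1978: 187 + 130 = 317 days (rest of 1977, to May 10, 1978 in 1978).
317 ÷ 7 = 45 full weeks with remainder 2, so 45 more Mondays after the first → 46.

46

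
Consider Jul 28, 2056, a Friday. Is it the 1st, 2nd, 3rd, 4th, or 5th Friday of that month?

Day 28 falls in week ⌈28/7⌉ of the month.
Days 1–7 hold the 1st Friday, 8–14 the 2nd, 15–21 the 3rd, 22–28 the 4th, 29–31 the 5th.
28 is in the range for the 4th.

4th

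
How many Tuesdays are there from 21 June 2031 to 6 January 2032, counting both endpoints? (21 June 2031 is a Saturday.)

29

21 June 2031 is a Saturday; the first Tuesday on or after it is 24 June 2031 (3 days later).
From 24 June 2031 to 6 January 2032: 6 + 31 + 31 + 30 + 31 + 30 + 31 + 6 = 196 days (rest of June, July, August, September, October, November, December, January).
196 ÷ 7 = 28 full weeks with remainder 0, so 28 more Tuesdays after the first → 29.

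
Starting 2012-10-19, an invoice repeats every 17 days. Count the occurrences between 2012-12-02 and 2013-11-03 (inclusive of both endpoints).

20

Occurrences land 17·i days after 2012-10-19 for i = 0, 1, 2, …
2012-12-02 is 44 days after the start; 44 ÷ 17 = 2 remainder 10; since the remainder is 10, round up to i = 3. First occurrence in the window: #4 on 2012-12-09 (3×17 = 51 days in).
2013-11-03 is 380 days after the start; 380 ÷ 17 = 22 remainder 6. Last occurrence in the window: #23 on 2013-10-28.
Occurrences #4 through #23: 20 in total.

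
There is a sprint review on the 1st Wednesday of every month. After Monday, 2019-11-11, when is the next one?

2019-12-04

November 2019 starts on a Friday, so its 1st Wednesday is 2019-11-06 (5 days in).
That is not after 2019-11-11, so look at December 2019.
December 2019 starts on a Sunday, so its 1st Wednesday is 2019-12-04 (3 days in).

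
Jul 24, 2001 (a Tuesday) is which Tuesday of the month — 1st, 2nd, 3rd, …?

4th

Day 24 falls in week ⌈24/7⌉ of the month.
Days 1–7 hold the 1st Tuesday, 8–14 the 2nd, 15–21 the 3rd, 22–28 the 4th, 29–31 the 5th.
24 is in the range for the 4th.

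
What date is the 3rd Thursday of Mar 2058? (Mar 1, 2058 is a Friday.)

Mar 2058 begins on a Friday, so the first Thursday is Mar 7 (6 days later).
The 3rd Thursday is 2 weeks later: 7 + 14 = 21.

Mar 21, 2058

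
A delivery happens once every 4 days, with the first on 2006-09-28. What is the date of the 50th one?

2007-04-12

The 50th occurrence is 49 intervals after the first: 49 × 4 = 196 days after 2006-09-28.
September has 30 days — 2 days to the end of September leaves 194.
October has 31 days (163 left).
November has 30 days (133 left).
December has 31 days (102 left).
January has 31 days (71 left).
February has 28 days (43 left).
March has 31 days (12 left).
12 days into April → 2007-04-12.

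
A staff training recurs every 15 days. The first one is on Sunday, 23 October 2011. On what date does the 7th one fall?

The 7th occurrence is 6 intervals after the first: 6 × 15 = 90 days after 23 October 2011.
October has 31 days — 8 days to the end of October leaves 82.
November has 30 days (52 left).
December has 31 days (21 left).
21 days into January → 21 January 2012.

21 January 2012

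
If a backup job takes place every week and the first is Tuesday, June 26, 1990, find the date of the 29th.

January 8, 1991

The 29th occurrence is 28 intervals after the first: 28 × 7 = 196 days after June 26, 1990.
June has 30 days — 4 days to the end of June leaves 192.
July has 31 days (161 left).
August has 31 days (130 left).
September has 30 days (100 left).
October has 31 days (69 left).
November has 30 days (39 left).
December has 31 days (8 left).
8 days into January → January 8, 1991.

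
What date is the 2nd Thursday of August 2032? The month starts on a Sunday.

August 12, 2032

August 2032 begins on a Sunday, so the first Thursday is August 5 (4 days later).
The 2nd Thursday is 1 weeks later: 5 + 7 = 12.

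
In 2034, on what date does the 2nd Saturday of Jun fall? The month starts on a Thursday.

Jun 10, 2034

Jun 2034 begins on a Thursday, so the first Saturday is Jun 3 (2 days later).
The 2nd Saturday is 1 weeks later: 3 + 7 = 10.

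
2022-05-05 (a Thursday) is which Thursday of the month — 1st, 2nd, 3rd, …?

1st

Day 5 falls in week ⌈5/7⌉ of the month.
Days 1–7 hold the 1st Thursday, 8–14 the 2nd, 15–21 the 3rd, 22–28 the 4th, 29–31 the 5th.
5 is in the range for the 1st.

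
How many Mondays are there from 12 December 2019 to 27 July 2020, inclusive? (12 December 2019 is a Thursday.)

12 December 2019 is a Thursday; the first Monday on or after it is 16 December 2019 (4 days later).
From 16 December 2019 to 27 July 2020: 15 + 31 + 29 + 31 + 30 + 31 + 30 + 27 = 224 days (rest of December, January, February, March, April, May, June, July).
224 ÷ 7 = 32 full weeks with remainder 0, so 32 more Mondays after the first → 33.

33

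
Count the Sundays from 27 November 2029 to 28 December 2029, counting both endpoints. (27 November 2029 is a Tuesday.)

4

27 November 2029 is a Tuesday; the first Sunday on or after it is 2 December 2029 (5 days later).
From 2 December 2029 to 28 December 2029 is 28 − 2 = 26 days.
26 ÷ 7 = 3 full weeks with remainder 5, so 3 more Sundays after the first → 4.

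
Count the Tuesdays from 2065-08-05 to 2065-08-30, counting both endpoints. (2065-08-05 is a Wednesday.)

3

2065-08-05 is a Wednesday; the first Tuesday on or after it is 2065-08-11 (6 days later).
From 2065-08-11 to 2065-08-30 is 30 − 11 = 19 days.
19 ÷ 7 = 2 full weeks with remainder 5, so 2 more Tuesdays after the first → 3.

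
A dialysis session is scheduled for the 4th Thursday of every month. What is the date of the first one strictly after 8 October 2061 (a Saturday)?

27 October 2061

October 2061 starts on a Saturday; its first Thursday is the 6th, so the 4th Thursday is the 27th — 27 October 2061.
27 October 2061 is after 8 October 2061, so that is the next one.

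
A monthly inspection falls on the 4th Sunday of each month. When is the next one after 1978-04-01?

April 1978 starts on a Saturday; its first Sunday is the 2nd, so the 4th Sunday is the 23rd — 1978-04-23.
1978-04-23 is after 1978-04-01, so that is the next one.

1978-04-23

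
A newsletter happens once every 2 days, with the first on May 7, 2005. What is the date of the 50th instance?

The 50th occurrence is 49 intervals after the first: 49 × 2 = 98 days after May 7, 2005.
May has 31 days — 24 days to the end of May leaves 74.
June has 30 days (44 left).
July has 31 days (13 left).
13 days into August → August 13, 2005.

August 13, 2005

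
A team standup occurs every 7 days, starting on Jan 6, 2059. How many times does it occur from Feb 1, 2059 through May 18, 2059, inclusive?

15

Occurrences land 7·i days after Jan 6, 2059 for i = 0, 1, 2, …
Feb 1, 2059 is 26 days after the start; 26 ÷ 7 = 3 remainder 5; since the remainder is 5, round up to i = 4. First occurrence in the window: #5 on Feb 3, 2059 (4×7 = 28 days in).
May 18, 2059 is 132 days after the start; 132 ÷ 7 = 18 remainder 6. Last occurrence in the window: #19 on May 12, 2059.
Occurrences #5 through #19: 15 in total.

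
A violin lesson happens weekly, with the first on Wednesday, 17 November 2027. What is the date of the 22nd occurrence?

12 April 2028

The 22nd occurrence is 21 intervals after the first: 21 × 7 = 147 days after 17 November 2027.
November has 30 days — 13 days to the end of November leaves 134.
December has 31 days (103 left).
January has 31 days (72 left).
February has 29 days (43 left).
March has 31 days (12 left).
12 days into April → 12 April 2028.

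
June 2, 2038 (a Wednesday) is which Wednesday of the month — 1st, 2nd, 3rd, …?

1st

Day 2 falls in week ⌈2/7⌉ of the month.
Days 1–7 hold the 1st Wednesday, 8–14 the 2nd, 15–21 the 3rd, 22–28 the 4th, 29–31 the 5th.
2 is in the range for the 1st.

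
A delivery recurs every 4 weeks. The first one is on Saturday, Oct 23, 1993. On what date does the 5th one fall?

The 5th occurrence is 4 intervals after the first: 4 × 28 = 112 days after Oct 23, 1993.
Oct has 31 days — 8 days to the end of Oct leaves 104.
Nov has 30 days (74 left).
Dec has 31 days (43 left).
Jan has 31 days (12 left).
12 days into Feb → Feb 12, 1994.

Feb 12, 1994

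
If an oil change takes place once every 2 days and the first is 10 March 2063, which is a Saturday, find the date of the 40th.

The 40th occurrence is 39 intervals after the first: 39 × 2 = 78 days after 10 March 2063.
March has 31 days — 21 days to the end of March leaves 57.
April has 30 days (27 left).
27 days into May → 27 May 2063.

27 May 2063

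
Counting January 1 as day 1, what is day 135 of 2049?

15 May 2049

January has 31 days (135 − 31 = 104 remain).
February has 28 days (104 − 28 = 76 remain).
March has 31 days (76 − 31 = 45 remain).
April has 30 days (45 − 30 = 15 remain).
15 into May → May 15.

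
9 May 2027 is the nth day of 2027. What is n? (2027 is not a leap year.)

Days in months before May: 31 + 28 + 31 + 30 = 120.
Plus 9 days into May → day 129.

129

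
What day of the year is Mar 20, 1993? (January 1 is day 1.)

Days in months before Mar: 31 + 28 = 59.
Plus 20 days into Mar → day 79.

79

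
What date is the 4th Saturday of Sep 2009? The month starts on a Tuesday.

Sep 26, 2009

Sep 2009 begins on a Tuesday, so the first Saturday is Sep 5 (4 days later).
The 4th Saturday is 3 weeks later: 5 + 21 = 26.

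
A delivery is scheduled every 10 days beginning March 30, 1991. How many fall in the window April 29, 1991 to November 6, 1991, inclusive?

20

Occurrences land 10·i days after March 30, 1991 for i = 0, 1, 2, …
April 29, 1991 is 30 days after the start; 30 ÷ 10 = 3 remainder 0. First occurrence in the window: #4 on April 29, 1991 (3×10 = 30 days in).
November 6, 1991 is 221 days after the start; 221 ÷ 10 = 22 remainder 1. Last occurrence in the window: #23 on November 5, 1991.
Occurrences #4 through #23: 20 in total.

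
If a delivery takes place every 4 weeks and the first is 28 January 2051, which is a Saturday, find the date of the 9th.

The 9th occurrence is 8 intervals after the first: 8 × 28 = 224 days after 28 January 2051.
January has 31 days — 3 days to the end of January leaves 221.
February has 28 days (193 left).
March has 31 days (162 left).
April has 30 days (132 left).
May has 31 days (101 left).
June has 30 days (71 left).
July has 31 days (40 left).
August has 31 days (9 left).
9 days into September → 9 September 2051.

9 September 2051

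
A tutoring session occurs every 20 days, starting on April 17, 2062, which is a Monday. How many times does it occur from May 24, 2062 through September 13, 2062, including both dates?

Occurrences land 20·i days after April 17, 2062 for i = 0, 1, 2, …
May 24, 2062 is 37 days after the start; 37 ÷ 20 = 1 remainder 17; since the remainder is 17, round up to i = 2. First occurrence in the window: #3 on May 27, 2062 (2×20 = 40 days in).
September 13, 2062 is 149 days after the start; 149 ÷ 20 = 7 remainder 9. Last occurrence in the window: #8 on September 4, 2062.
Occurrences #3 through #8: 6 in total.

6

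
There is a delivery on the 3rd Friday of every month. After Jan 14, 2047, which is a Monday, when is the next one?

Jan 2047 starts on a Tuesday; its first Friday is the 4th, so the 3rd Friday is the 18th — Jan 18, 2047.
Jan 18, 2047 is after Jan 14, 2047, so that is the next one.

Jan 18, 2047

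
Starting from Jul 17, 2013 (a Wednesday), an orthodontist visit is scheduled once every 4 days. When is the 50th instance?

Jan 29, 2014

The 50th occurrence is 49 intervals after the first: 49 × 4 = 196 days after Jul 17, 2013.
Jul has 31 days — 14 days to the end of Jul leaves 182.
Aug has 31 days (151 left).
Sep has 30 days (121 left).
Oct has 31 days (90 left).
Nov has 30 days (60 left).
Dec has 31 days (29 left).
29 days into Jan → Jan 29, 2014.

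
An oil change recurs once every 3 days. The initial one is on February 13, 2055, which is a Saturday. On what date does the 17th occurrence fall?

The 17th occurrence is 16 intervals after the first: 16 × 3 = 48 days after February 13, 2055.
February has 28 days — 15 days to the end of February leaves 33.
March has 31 days (2 left).
2 days into April → April 2, 2055.

April 2, 2055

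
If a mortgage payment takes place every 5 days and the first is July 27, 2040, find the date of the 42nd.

The 42nd occurrence is 41 intervals after the first: 41 × 5 = 205 days after July 27, 2040.
July has 31 days — 4 days to the end of July leaves 201.
August has 31 days (170 left).
September has 30 days (140 left).
October has 31 days (109 left).
November has 30 days (79 left).
December has 31 days (48 left).
January has 31 days (17 left).
17 days into February → February 17, 2041.

February 17, 2041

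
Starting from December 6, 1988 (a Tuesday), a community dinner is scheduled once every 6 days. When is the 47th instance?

The 47th occurrence is 46 intervals after the first: 46 × 6 = 276 days after December 6, 1988.
December has 31 days — 25 days to the end of December leaves 251.
January has 31 days (220 left).
February has 28 days (192 left).
March has 31 days (161 left).
April has 30 days (131 left).
May has 31 days (100 left).
June has 30 days (70 left).
July has 31 days (39 left).
August has 31 days (8 left).
8 days into September → September 8, 1989.

September 8, 1989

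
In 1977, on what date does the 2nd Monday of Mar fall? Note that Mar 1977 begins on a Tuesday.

Mar 14, 1977

Mar 1977 begins on a Tuesday, so the first Monday is Mar 7 (6 days later).
The 2nd Monday is 1 weeks later: 7 + 7 = 14.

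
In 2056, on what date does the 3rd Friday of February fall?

18 February 2056

February 2056 begins on a Tuesday, so the first Friday is February 4 (3 days later).
The 3rd Friday is 2 weeks later: 4 + 14 = 18.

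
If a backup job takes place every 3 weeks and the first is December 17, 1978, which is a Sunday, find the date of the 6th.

The 6th occurrence is 5 intervals after the first: 5 × 21 = 105 days after December 17, 1978.
December has 31 days — 14 days to the end of December leaves 91.
January has 31 days (60 left).
February has 28 days (32 left).
March has 31 days (1 left).
1 day into April → April 1, 1979.

April 1, 1979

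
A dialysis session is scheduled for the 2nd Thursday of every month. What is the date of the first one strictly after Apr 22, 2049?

May 13, 2049

Apr 2049 starts on a Thursday; its first Thursday is the 1st, so the 2nd Thursday is the 8th — Apr 8, 2049.
That is not after Apr 22, 2049, so look at May 2049.
May 2049 starts on a Saturday; its first Thursday is the 6th, so the 2nd Thursday is the 13th — May 13, 2049.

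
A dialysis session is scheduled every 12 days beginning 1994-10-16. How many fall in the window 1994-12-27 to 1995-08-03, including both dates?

Occurrences land 12·i days after 1994-10-16 for i = 0, 1, 2, …
1994-12-27 is 72 days after the start; 72 ÷ 12 = 6 remainder 0. First occurrence in the window: #7 on 1994-12-27 (6×12 = 72 days in).
1995-08-03 is 291 days after the start; 291 ÷ 12 = 24 remainder 3. Last occurrence in the window: #25 on 1995-07-31.
Occurrences #7 through #25: 19 in total.

19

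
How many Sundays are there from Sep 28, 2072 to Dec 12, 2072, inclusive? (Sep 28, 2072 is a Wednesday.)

Sep 28, 2072 is a Wednesday; the first Sunday on or after it is Oct 2, 2072 (4 days later).
From Oct 2, 2072 to Dec 12, 2072: 29 + 30 + 12 = 71 days (rest of Oct, Nov, Dec).
71 ÷ 7 = 10 full weeks with remainder 1, so 10 more Sundays after the first → 11.

11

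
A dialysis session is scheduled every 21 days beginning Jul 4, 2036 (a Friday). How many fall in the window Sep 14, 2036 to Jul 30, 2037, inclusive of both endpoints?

Occurrences land 21·i days after Jul 4, 2036 for i = 0, 1, 2, …
Sep 14, 2036 is 72 days after the start; 72 ÷ 21 = 3 remainder 9; since the remainder is 9, round up to i = 4. First occurrence in the window: #5 on Sep 26, 2036 (4×21 = 84 days in).
Jul 30, 2037 is 391 days after the start; 391 ÷ 21 = 18 remainder 13. Last occurrence in the window: #19 on Jul 17, 2037.
Occurrences #5 through #19: 15 in total.

15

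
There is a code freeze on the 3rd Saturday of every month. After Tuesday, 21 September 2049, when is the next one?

16 October 2049

September 2049 starts on a Wednesday; its first Saturday is the 4th, so the 3rd Saturday is the 18th — 18 September 2049.
That is not after 21 September 2049, so look at October 2049.
October 2049 starts on a Friday; its first Saturday is the 2nd, so the 3rd Saturday is the 16th — 16 October 2049.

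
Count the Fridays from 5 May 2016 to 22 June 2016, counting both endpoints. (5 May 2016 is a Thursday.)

7

5 May 2016 is a Thursday; the first Friday on or after it is 6 May 2016 (1 day later).
From 6 May 2016 to 22 June 2016: 25 + 22 = 47 days (rest of May, June).
47 ÷ 7 = 6 full weeks with remainder 5, so 6 more Fridays after the first → 7.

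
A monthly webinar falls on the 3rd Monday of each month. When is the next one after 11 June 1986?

16 June 1986

June 1986 starts on a Sunday; its first Monday is the 2nd, so the 3rd Monday is the 16th — 16 June 1986.
16 June 1986 is after 11 June 1986, so that is the next one.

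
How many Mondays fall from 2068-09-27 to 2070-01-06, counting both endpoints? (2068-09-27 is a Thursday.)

2068-09-27 is a Thursday; the first Monday on or after it is 2068-10-01 (4 days later).
From 2068-10-01 to 2070-01-06: 91 + 365 + 6 = 462 days (rest of 2068, 2069, to 2070-01-06 in 2070).
462 ÷ 7 = 66 full weeks with remainder 0, so 66 more Mondays after the first → 67.

67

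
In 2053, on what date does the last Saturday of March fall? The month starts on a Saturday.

2053-03-29

March 2053 begins on a Saturday, so the first Saturday is March 1.
March 2053 has 31 days. Adding weeks: 1, 8, 15, 22, 29 — the last one ≤ 31 is the 29th.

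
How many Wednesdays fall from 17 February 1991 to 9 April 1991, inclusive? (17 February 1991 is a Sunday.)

17 February 1991 is a Sunday; the first Wednesday on or after it is 20 February 1991 (3 days later).
From 20 February 1991 to 9 April 1991: 8 + 31 + 9 = 48 days (rest of February, March, April).
48 ÷ 7 = 6 full weeks with remainder 6, so 6 more Wednesdays after the first → 7.

7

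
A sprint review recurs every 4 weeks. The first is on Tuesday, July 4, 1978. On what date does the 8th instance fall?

The 8th occurrence is 7 intervals after the first: 7 × 28 = 196 days after July 4, 1978.
July has 31 days — 27 days to the end of July leaves 169.
August has 31 days (138 left).
September has 30 days (108 left).
October has 31 days (77 left).
November has 30 days (47 left).
December has 31 days (16 left).
16 days into January → January 16, 1979.

January 16, 1979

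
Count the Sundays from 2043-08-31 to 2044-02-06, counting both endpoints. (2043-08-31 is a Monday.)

22

2043-08-31 is a Monday; the first Sunday on or after it is 2043-09-06 (6 days later).
From 2043-09-06 to 2044-02-06: 24 + 31 + 30 + 31 + 31 + 6 = 153 days (rest of September, October, November, December, January, February).
153 ÷ 7 = 21 full weeks with remainder 6, so 21 more Sundays after the first → 22.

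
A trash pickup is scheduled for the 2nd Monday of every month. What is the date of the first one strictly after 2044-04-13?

2044-05-09

April 2044 starts on a Friday; its first Monday is the 4th, so the 2nd Monday is the 11th — 2044-04-11.
That is not after 2044-04-13, so look at May 2044.
May 2044 starts on a Sunday; its first Monday is the 2nd, so the 2nd Monday is the 9th — 2044-05-09.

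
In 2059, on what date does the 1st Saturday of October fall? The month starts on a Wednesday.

2059-10-04

October 2059 begins on a Wednesday, so the first Saturday is October 4 (3 days later).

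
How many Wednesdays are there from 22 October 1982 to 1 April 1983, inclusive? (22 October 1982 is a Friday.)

22 October 1982 is a Friday; the first Wednesday on or after it is 27 October 1982 (5 days later).
From 27 October 1982 to 1 April 1983: 4 + 30 + 31 + 31 + 28 + 31 + 1 = 156 days (rest of October, November, December, January, February, March, April).
156 ÷ 7 = 22 full weeks with remainder 2, so 22 more Wednesdays after the first → 23.

23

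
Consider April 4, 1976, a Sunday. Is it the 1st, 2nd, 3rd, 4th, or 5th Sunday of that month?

Day 4 falls in week ⌈4/7⌉ of the month.
Days 1–7 hold the 1st Sunday, 8–14 the 2nd, 15–21 the 3rd, 22–28 the 4th, 29–31 the 5th.
4 is in the range for the 1st.

1st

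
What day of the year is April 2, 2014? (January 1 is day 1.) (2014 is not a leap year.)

Days in months before April: 31 + 28 + 31 = 90.
Plus 2 days into April → day 92.

92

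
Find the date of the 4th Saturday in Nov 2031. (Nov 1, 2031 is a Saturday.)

Nov 2031 begins on a Saturday, so the first Saturday is Nov 1.
The 4th Saturday is 3 weeks later: 1 + 21 = 22.

Nov 22, 2031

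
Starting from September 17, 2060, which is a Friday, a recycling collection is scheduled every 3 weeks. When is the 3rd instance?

The 3rd occurrence is 2 intervals after the first: 2 × 21 = 42 days after September 17, 2060.
September has 30 days — 13 days to the end of September leaves 29.
29 days into October → October 29, 2060.

October 29, 2060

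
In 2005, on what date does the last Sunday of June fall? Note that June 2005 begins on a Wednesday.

26 June 2005

June 2005 begins on a Wednesday, so the first Sunday is June 5 (4 days later).
June 2005 has 30 days. Adding weeks: 5, 12, 19, 26 — the last one ≤ 30 is the 26th.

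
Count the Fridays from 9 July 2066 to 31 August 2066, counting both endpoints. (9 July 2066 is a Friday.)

9 July 2066 is a Friday; the first Friday on or after it is 9 July 2066.
From 9 July 2066 to 31 August 2066: 22 + 31 = 53 days (rest of July, August).
53 ÷ 7 = 7 full weeks with remainder 4, so 7 more Fridays after the first → 8.

8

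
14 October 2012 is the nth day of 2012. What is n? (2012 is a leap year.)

Days in months before October: 31 + 29 + 31 + 30 + 31 + 30 + 31 + 31 + 30 = 274.
Plus 14 days into October → day 288.

288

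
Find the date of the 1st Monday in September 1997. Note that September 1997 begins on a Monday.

1997-09-01

September 1997 begins on a Monday, so the first Monday is September 1.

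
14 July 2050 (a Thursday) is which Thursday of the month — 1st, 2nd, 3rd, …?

Day 14 falls in week ⌈14/7⌉ of the month.
Days 1–7 hold the 1st Thursday, 8–14 the 2nd, 15–21 the 3rd, 22–28 the 4th, 29–31 the 5th.
14 is in the range for the 2nd.

2nd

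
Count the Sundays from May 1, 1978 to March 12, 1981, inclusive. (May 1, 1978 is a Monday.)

149

May 1, 1978 is a Monday; the first Sunday on or after it is May 7, 1978 (6 days later).
From May 7, 1978 to March 12, 1981: 238 + 365 + 366 + 71 = 1040 days (rest of 1978, 1979, 1980, to March 12, 1981 in 1981).
1040 ÷ 7 = 148 full weeks with remainder 4, so 148 more Sundays after the first → 149.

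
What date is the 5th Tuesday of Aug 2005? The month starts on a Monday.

Aug 30, 2005

Aug 2005 begins on a Monday, so the first Tuesday is Aug 2 (1 day later).
The 5th Tuesday is 4 weeks later: 2 + 28 = 30.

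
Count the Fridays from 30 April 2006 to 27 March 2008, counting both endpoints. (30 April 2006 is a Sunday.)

30 April 2006 is a Sunday; the first Friday on or after it is 5 May 2006 (5 days later).
From 5 May 2006 to 27 March 2008: 240 + 365 + 87 = 692 days (rest of 2006, 2007, to 27 March 2008 in 2008).
692 ÷ 7 = 98 full weeks with remainder 6, so 98 more Fridays after the first → 99.

99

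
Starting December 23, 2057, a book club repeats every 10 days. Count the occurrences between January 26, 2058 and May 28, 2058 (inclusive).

12

Occurrences land 10·i days after December 23, 2057 for i = 0, 1, 2, …
January 26, 2058 is 34 days after the start; 34 ÷ 10 = 3 remainder 4; since the remainder is 4, round up to i = 4. First occurrence in the window: #5 on February 1, 2058 (4×10 = 40 days in).
May 28, 2058 is 156 days after the start; 156 ÷ 10 = 15 remainder 6. Last occurrence in the window: #16 on May 22, 2058.
Occurrences #5 through #16: 12 in total.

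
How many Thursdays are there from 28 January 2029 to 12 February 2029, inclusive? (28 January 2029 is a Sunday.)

28 January 2029 is a Sunday; the first Thursday on or after it is 1 February 2029 (4 days later).
From 1 February 2029 to 12 February 2029 is 12 − 1 = 11 days.
11 ÷ 7 = 1 full weeks with remainder 4, so 1 more Thursdays after the first → 2.

2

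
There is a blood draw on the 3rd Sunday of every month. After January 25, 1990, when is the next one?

January 1990 starts on a Monday; its first Sunday is the 7th, so the 3rd Sunday is the 21st — January 21, 1990.
That is not after January 25, 1990, so look at February 1990.
February 1990 starts on a Thursday; its first Sunday is the 4th, so the 3rd Sunday is the 18th — February 18, 1990.

February 18, 1990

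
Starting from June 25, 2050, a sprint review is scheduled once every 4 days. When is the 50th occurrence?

January 7, 2051

The 50th occurrence is 49 intervals after the first: 49 × 4 = 196 days after June 25, 2050.
June has 30 days — 5 days to the end of June leaves 191.
July has 31 days (160 left).
August has 31 days (129 left).
September has 30 days (99 left).
October has 31 days (68 left).
November has 30 days (38 left).
December has 31 days (7 left).
7 days into January → January 7, 2051.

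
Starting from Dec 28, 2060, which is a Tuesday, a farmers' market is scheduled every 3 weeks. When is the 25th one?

May 16, 2062

The 25th occurrence is 24 intervals after the first: 24 × 21 = 504 days after Dec 28, 2060.
Dec has 31 days — 3 days to the end of Dec leaves 501.
2061 has 365 days (136 left).
Jan has 31 days (105 left).
Feb has 28 days (77 left).
Mar has 31 days (46 left).
Apr has 30 days (16 left).
16 days into May → May 16, 2062.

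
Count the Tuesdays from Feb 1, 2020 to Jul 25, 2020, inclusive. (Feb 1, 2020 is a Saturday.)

Feb 1, 2020 is a Saturday; the first Tuesday on or after it is Feb 4, 2020 (3 days later).
From Feb 4, 2020 to Jul 25, 2020: 25 + 31 + 30 + 31 + 30 + 25 = 172 days (rest of Feb, Mar, Apr, May, Jun, Jul).
172 ÷ 7 = 24 full weeks with remainder 4, so 24 more Tuesdays after the first → 25.

25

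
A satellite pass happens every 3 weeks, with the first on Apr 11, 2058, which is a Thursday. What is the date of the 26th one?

The 26th occurrence is 25 intervals after the first: 25 × 21 = 525 days after Apr 11, 2058.
Apr has 30 days — 19 days to the end of Apr leaves 506.
From end of Apr to end of 2058 is 245 days (261 left).
Jan has 31 days (230 left).
Feb has 28 days (202 left).
Mar has 31 days (171 left).
Apr has 30 days (141 left).
May has 31 days (110 left).
Jun has 30 days (80 left).
Jul has 31 days (49 left).
Aug has 31 days (18 left).
18 days into Sep → Sep 18, 2059.

Sep 18, 2059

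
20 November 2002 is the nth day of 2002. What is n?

324

Days in months before November: 31 + 28 + 31 + 30 + 31 + 30 + 31 + 31 + 30 + 31 = 304.
Plus 20 days into November → day 324.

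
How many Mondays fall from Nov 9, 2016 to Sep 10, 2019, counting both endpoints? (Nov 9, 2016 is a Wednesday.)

148

Nov 9, 2016 is a Wednesday; the first Monday on or after it is Nov 14, 2016 (5 days later).
From Nov 14, 2016 to Sep 10, 2019: 47 + 365 + 365 + 253 = 1030 days (rest of 2016, 2017, 2018, to Sep 10, 2019 in 2019).
1030 ÷ 7 = 147 full weeks with remainder 1, so 147 more Mondays after the first → 148.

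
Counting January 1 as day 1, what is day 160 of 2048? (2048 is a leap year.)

Jan has 31 days (160 − 31 = 129 remain).
Feb has 29 days (129 − 29 = 100 remain).
Mar has 31 days (100 − 31 = 69 remain).
Apr has 30 days (69 − 30 = 39 remain).
May has 31 days (39 − 31 = 8 remain).
8 into Jun → Jun 8.

Jun 8, 2048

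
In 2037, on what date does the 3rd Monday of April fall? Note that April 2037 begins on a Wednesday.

April 2037 begins on a Wednesday, so the first Monday is April 6 (5 days later).
The 3rd Monday is 2 weeks later: 6 + 14 = 20.

20 April 2037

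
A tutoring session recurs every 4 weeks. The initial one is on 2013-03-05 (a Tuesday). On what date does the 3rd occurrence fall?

The 3rd occurrence is 2 intervals after the first: 2 × 28 = 56 days after 2013-03-05.
March has 31 days — 26 days to the end of March leaves 30.
30 days into April → 2013-04-30.

2013-04-30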